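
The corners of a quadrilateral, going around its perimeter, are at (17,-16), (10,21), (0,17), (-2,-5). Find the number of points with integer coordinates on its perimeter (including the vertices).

Summing gcd(|Δx|,|Δy|) over the edges gives the boundary count: gcd(7,37) + gcd(10,4) + gcd(2,22) + gcd(19,11) = 1+2+2+1 = 6.

6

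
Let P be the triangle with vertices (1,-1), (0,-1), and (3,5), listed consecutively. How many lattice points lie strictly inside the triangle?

1

By the shoelace formula, twice the signed area is |(1·(-1) − 0·(-1)) + (0·5 − 3·(-1)) + (3·(-1) − 1·5)| = 6, so the area is 3.
Along each edge there are gcd(|Δx|,|Δy|)+1 lattice points, so counting each shared vertex once the boundary has gcd(1,0) + gcd(3,6) + gcd(2,6) = 1+3+2 = 6.
Pick's theorem gives I = A − B/2 + 1 = 3 − 6/2 + 1 = 1.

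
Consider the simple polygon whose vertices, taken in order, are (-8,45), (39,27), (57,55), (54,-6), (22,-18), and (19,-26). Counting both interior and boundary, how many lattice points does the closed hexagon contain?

By the shoelace formula, twice the signed area is |[(-8)·27 − 39·45] + [39·55 − 57·27] + [57·(-6) − 54·55] + [54·(-18) − 22·(-6)] + [22·(-26) − 19·(-18)] + [19·45 − (-8)·(-26)]| = 5100, so the area is 2550.
Summing gcd(|Δx|,|Δy|) over the edges gives the boundary count: gcd(47,18) + gcd(18,28) + gcd(3,61) + gcd(32,12) + gcd(3,8) + gcd(27,71) = 1+2+1+4+1+1 = 10.
Pick's theorem gives I = A − B/2 + 1 = 2550 − 10/2 + 1 = 2546, so the closed region contains I + B = 2546 + 10 = 2556 lattice points.

2556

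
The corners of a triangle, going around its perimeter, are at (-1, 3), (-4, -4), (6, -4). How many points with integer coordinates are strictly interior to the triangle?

The shoelace formula gives twice the area as |((-1)·(-4) − (-4)·3) + ((-4)·(-4) − 6·(-4)) + (6·3 − (-1)·(-4))| = 70, so the area is 35.
Summing gcd(|Δx|,|Δy|) over the edges gives the boundary count: gcd(3,7) + gcd(10,0) + gcd(7,7) = 1+10+7 = 18.
Pick's theorem gives I = A − B/2 + 1 = 35 − 18/2 + 1 = 27.

27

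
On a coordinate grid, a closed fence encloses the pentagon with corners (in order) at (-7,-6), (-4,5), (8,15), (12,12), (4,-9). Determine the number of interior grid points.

The shoelace formula gives twice the area as |[(-7)·5 − (-4)·(-6)] + [(-4)·15 − 8·5] + [8·12 − 12·15] + [12·(-9) − 4·12] + [4·(-6) − (-7)·(-9)]| = 486, so the area is 243.
Summing gcd(|Δx|,|Δy|) over the edges gives the boundary count: gcd(3,11) + gcd(12,10) + gcd(4,3) + gcd(8,21) + gcd(11,3) = 1+2+1+1+1 = 6.
By Pick's theorem A = I + B/2 − 1, so I = 243 − 6/2 + 1 = 241.

241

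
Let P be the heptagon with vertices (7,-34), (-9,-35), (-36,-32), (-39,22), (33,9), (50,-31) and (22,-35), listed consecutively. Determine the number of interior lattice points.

3836

By the shoelace formula, twice the signed area is |(7·(-35) − (-9)·(-34)) + ((-9)·(-32) − (-36)·(-35)) + ((-36)·22 − (-39)·(-32)) + ((-39)·9 − 33·22) + (33·(-31) − 50·9) + (50·(-35) − 22·(-31)) + (22·(-34) − 7·(-35))| = 7684, so the area is 3842.
Summing gcd(|Δx|,|Δy|) over the edges gives the boundary count: gcd(16,1) + gcd(27,3) + gcd(3,54) + gcd(72,13) + gcd(17,40) + gcd(28,4) + gcd(15,1) = 1+3+3+1+1+4+1 = 14.
By Pick's theorem A = I + B/2 − 1, so I = 3842 − 14/2 + 1 = 3836.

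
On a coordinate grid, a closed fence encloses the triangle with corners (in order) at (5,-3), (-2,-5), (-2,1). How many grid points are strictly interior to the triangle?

By the shoelace formula, twice the signed area is |[5·(-5) − (-2)·(-3)] + [(-2)·1 − (-2)·(-5)] + [(-2)·(-3) − 5·1]| = 42, so the area is 21.
Summing gcd(|Δx|,|Δy|) over the edges gives the boundary count: gcd(7,2) + gcd(0,6) + gcd(7,4) = 1+6+1 = 8.
Pick's theorem gives I = A − B/2 + 1 = 21 − 8/2 + 1 = 18.

18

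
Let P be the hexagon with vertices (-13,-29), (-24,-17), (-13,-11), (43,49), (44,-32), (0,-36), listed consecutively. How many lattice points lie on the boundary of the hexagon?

12

Along each edge there are gcd(|Δx|,|Δy|)+1 lattice points, so counting each shared vertex once the boundary has gcd(11,12) + gcd(11,6) + gcd(56,60) + gcd(1,81) + gcd(44,4) + gcd(13,7) = 1+1+4+1+4+1 = 12.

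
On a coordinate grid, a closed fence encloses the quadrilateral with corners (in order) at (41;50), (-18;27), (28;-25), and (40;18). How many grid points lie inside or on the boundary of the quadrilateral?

The shoelace formula gives twice the area as |(41·27 − (-18)·50) + ((-18)·(-25) − 28·27) + (28·18 − 40·(-25)) + (40·50 − 41·18)| = 4467, so the area is 2233.5.
Along each edge there are gcd(|Δx|,|Δy|)+1 lattice points, so counting each shared vertex once the boundary has gcd(59,23) + gcd(46,52) + gcd(12,43) + gcd(1,32) = 1+2+1+1 = 5.
Pick's theorem gives I = A − B/2 + 1 = 2233.5 − 5/2 + 1 = 2232, so the closed region contains I + B = 2232 + 5 = 2237 lattice points.

2237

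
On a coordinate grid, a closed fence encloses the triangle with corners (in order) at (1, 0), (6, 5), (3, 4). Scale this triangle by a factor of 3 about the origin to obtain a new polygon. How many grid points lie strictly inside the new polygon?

By the shoelace formula, twice the signed area is |[1·5 − 6·0] + [6·4 − 3·5] + [3·0 − 1·4]| = 10, so the area is 5.
The number of boundary lattice points is Σ gcd(|Δx|,|Δy|) = gcd(5,5) + gcd(3,1) + gcd(2,4) = 5+1+2 = 8.
Scaling by 3 multiplies the area by 3² = 9 (so the new area is 45) and multiplies the boundary lattice-point count by 3, giving 24.
By Pick's theorem, the interior count of the dilated polygon is 45 − 24/2 + 1 = 34.

34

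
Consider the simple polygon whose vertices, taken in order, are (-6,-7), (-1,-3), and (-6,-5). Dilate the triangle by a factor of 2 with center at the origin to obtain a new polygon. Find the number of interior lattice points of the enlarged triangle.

The shoelace formula gives twice the area as |((-6)·(-3) − (-1)·(-7)) + ((-1)·(-5) − (-6)·(-3)) + ((-6)·(-7) − (-6)·(-5))| = 10, so the area is 5.
Summing gcd(|Δx|,|Δy|) over the edges gives the boundary count: gcd(5,4) + gcd(5,2) + gcd(0,2) = 1+1+2 = 4.
Scaling by 2 multiplies the area by 2² = 4 (so the new area is 20) and multiplies the boundary lattice-point count by 2, giving 8.
By Pick's theorem, the interior count of the dilated polygon is 20 − 8/2 + 1 = 17.

17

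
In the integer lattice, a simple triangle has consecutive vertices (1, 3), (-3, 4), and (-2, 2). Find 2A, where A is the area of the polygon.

The shoelace formula gives twice the area as |(1·4 − (-3)·3) + ((-3)·2 − (-2)·4) + ((-2)·3 − 1·2)| = 7, so the area is 3.5.

7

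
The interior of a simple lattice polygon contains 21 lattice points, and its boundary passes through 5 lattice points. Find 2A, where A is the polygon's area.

Pick's theorem states A = I + B/2 − 1, so A = 21 + 5/2 − 1 = 45/2.
Hence 2A = 45.

45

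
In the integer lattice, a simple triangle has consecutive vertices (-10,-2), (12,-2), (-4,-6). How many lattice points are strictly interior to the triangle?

By the shoelace formula, twice the signed area is |((-10)·(-2) − 12·(-2)) + (12·(-6) − (-4)·(-2)) + ((-4)·(-2) − (-10)·(-6))| = 88, so the area is 44.
Along each edge there are gcd(|Δx|,|Δy|)+1 lattice points, so counting each shared vertex once the boundary has gcd(22,0) + gcd(16,4) + gcd(6,4) = 22+4+2 = 28.
Pick's theorem gives I = A − B/2 + 1 = 44 − 28/2 + 1 = 31.

31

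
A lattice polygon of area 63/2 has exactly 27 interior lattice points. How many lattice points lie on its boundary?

11

Pick's theorem gives A = I + B/2 − 1, so B = 2(A − I + 1) = 2(63/2 − 27 + 1) = 11.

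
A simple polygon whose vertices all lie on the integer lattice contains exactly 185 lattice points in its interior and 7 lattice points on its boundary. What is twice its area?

By Pick's theorem, A = I + B/2 − 1 = 185 + 7/2 − 1 = 375/2.
Hence 2A = 375.

375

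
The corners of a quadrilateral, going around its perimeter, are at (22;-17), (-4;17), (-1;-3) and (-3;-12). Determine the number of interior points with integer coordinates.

323

The shoelace formula gives twice the area as |[22·17 − (-4)·(-17)] + [(-4)·(-3) − (-1)·17] + [(-1)·(-12) − (-3)·(-3)] + [(-3)·(-17) − 22·(-12)]| = 653, so the area is 326.5.
Summing gcd(|Δx|,|Δy|) over the edges gives the boundary count: gcd(26,34) + gcd(3,20) + gcd(2,9) + gcd(25,5) = 2+1+1+5 = 9.
Pick's theorem gives I = A − B/2 + 1 = 326.5 − 9/2 + 1 = 323.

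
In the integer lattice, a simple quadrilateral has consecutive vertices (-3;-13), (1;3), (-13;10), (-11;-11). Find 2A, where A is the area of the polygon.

By the shoelace formula, twice the signed area is |((-3)·3 − 1·(-13)) + (1·10 − (-13)·3) + ((-13)·(-11) − (-11)·10) + ((-11)·(-13) − (-3)·(-11))| = 416, so the area is 208.

416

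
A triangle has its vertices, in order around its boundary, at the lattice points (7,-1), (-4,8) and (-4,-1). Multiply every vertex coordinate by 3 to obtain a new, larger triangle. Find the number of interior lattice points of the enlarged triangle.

Using the shoelace formula, 2A = |(7·8 − (-4)·(-1)) + ((-4)·(-1) − (-4)·8) + ((-4)·(-1) − 7·(-1))| = 99, so the area is 49.5.
Summing gcd(|Δx|,|Δy|) over the edges gives the boundary count: gcd(11,9) + gcd(0,9) + gcd(11,0) = 1+9+11 = 21.
Scaling by 3 multiplies the area by 3² = 9 (so the new area is 891/2) and multiplies the boundary lattice-point count by 3, giving 63.
By Pick's theorem, the interior count of the dilated polygon is 891/2 − 63/2 + 1 = 415.

415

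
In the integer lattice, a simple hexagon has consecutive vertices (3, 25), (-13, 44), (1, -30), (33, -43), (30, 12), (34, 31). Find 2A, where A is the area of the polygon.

The shoelace formula gives twice the area as |(3·44 − (-13)·25) + ((-13)·(-30) − 1·44) + (1·(-43) − 33·(-30)) + (33·12 − 30·(-43)) + (30·31 − 34·12) + (34·25 − 3·31)| = 4715, so the area is 2357.5.

4715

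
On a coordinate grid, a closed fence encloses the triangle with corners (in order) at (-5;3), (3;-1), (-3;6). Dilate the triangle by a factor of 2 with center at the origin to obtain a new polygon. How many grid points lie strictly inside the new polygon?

59

The shoelace formula gives twice the area as |((-5)·(-1) − 3·3) + (3·6 − (-3)·(-1)) + ((-3)·3 − (-5)·6)| = 32, so the area is 16.
The number of boundary lattice points is Σ gcd(|Δx|,|Δy|) = gcd(8,4) + gcd(6,7) + gcd(2,3) = 4+1+1 = 6.
Scaling by 2 multiplies the area by 2² = 4 (so the new area is 64) and multiplies the boundary lattice-point count by 2, giving 12.
By Pick's theorem, the interior count of the dilated polygon is 64 − 12/2 + 1 = 59.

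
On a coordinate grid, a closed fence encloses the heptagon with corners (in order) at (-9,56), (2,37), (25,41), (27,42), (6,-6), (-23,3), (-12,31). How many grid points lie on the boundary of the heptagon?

9

The number of boundary lattice points is Σ gcd(|Δx|,|Δy|) = gcd(11,19) + gcd(23,4) + gcd(2,1) + gcd(21,48) + gcd(29,9) + gcd(11,28) + gcd(3,25) = 1+1+1+3+1+1+1 = 9.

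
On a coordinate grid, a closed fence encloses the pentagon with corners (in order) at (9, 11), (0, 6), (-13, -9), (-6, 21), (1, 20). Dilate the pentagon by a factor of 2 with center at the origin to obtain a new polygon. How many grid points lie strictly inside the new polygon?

1006

Using the shoelace formula, 2A = |[9·6 − 0·11] + [0·(-9) − (-13)·6] + [(-13)·21 − (-6)·(-9)] + [(-6)·20 − 1·21] + [1·11 − 9·20]| = 505, so the area is 505/2.
The number of boundary lattice points is Σ gcd(|Δx|,|Δy|) = gcd(9,5) + gcd(13,15) + gcd(7,30) + gcd(7,1) + gcd(8,9) = 1+1+1+1+1 = 5.
Scaling by 2 multiplies the area by 2² = 4 (so the new area is 1010) and multiplies the boundary lattice-point count by 2, giving 10.
By Pick's theorem, the interior count of the dilated polygon is 1010 − 10/2 + 1 = 1006.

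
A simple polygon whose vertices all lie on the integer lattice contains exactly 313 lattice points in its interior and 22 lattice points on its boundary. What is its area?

323

By Pick's theorem, A = I + B/2 − 1 = 313 + 22/2 − 1 = 323.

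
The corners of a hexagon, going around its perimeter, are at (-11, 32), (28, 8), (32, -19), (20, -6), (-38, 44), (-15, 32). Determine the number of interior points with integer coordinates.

803

By the shoelace formula, twice the signed area is |((-11)·8 − 28·32) + (28·(-19) − 32·8) + (32·(-6) − 20·(-19)) + (20·44 − (-38)·(-6)) + ((-38)·32 − (-15)·44) + ((-15)·32 − (-11)·32)| = 1616, so the area is 808.
The number of boundary lattice points is Σ gcd(|Δx|,|Δy|) = gcd(39,24) + gcd(4,27) + gcd(12,13) + gcd(58,50) + gcd(23,12) + gcd(4,0) = 3+1+1+2+1+4 = 12.
Pick's theorem gives I = A − B/2 + 1 = 808 − 12/2 + 1 = 803.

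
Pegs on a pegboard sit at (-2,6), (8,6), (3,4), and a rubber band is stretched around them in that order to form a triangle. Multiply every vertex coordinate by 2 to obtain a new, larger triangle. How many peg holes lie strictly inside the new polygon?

Using the shoelace formula, 2A = |[(-2)·6 − 8·6] + [8·4 − 3·6] + [3·6 − (-2)·4]| = 20, so the area is 10.
Summing gcd(|Δx|,|Δy|) over the edges gives the boundary count: gcd(10,0) + gcd(5,2) + gcd(5,2) = 10+1+1 = 12.
Scaling by 2 multiplies the area by 2² = 4 (so the new area is 40) and multiplies the boundary lattice-point count by 2, giving 24.
By Pick's theorem, the interior count of the dilated polygon is 40 − 24/2 + 1 = 29.

29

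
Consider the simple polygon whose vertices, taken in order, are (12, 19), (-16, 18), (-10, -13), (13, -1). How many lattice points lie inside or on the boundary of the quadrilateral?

Using the shoelace formula, 2A = |(12·18 − (-16)·19) + ((-16)·(-13) − (-10)·18) + ((-10)·(-1) − 13·(-13)) + (13·19 − 12·(-1))| = 1346, so the area is 673.
Summing gcd(|Δx|,|Δy|) over the edges gives the boundary count: gcd(28,1) + gcd(6,31) + gcd(23,12) + gcd(1,20) = 1+1+1+1 = 4.
Pick's theorem gives I = A − B/2 + 1 = 673 − 4/2 + 1 = 672, so the closed region contains I + B = 672 + 4 = 676 lattice points.

676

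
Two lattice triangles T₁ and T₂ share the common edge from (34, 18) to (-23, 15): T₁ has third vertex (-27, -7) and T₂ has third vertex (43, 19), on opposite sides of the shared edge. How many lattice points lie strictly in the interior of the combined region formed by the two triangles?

634

The union is the simple quadrilateral with vertices (34, 18), (-27, -7), (-23, 15), (43, 19) in order.
Using the shoelace formula, 2A = |(34·(-7) − (-27)·18) + ((-27)·15 − (-23)·(-7)) + ((-23)·19 − 43·15) + (43·18 − 34·19)| = 1272, so the area is 636.
The number of boundary lattice points is Σ gcd(|Δx|,|Δy|) = gcd(61,25) + gcd(4,22) + gcd(66,4) + gcd(9,1) = 1+2+2+1 = 6.
By Pick's theorem I = A − B/2 + 1 = 636 − 6/2 + 1 = 634.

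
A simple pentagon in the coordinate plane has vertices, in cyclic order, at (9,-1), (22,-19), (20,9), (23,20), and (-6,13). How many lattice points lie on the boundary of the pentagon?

6

The number of boundary lattice points is Σ gcd(|Δx|,|Δy|) = gcd(13,18) + gcd(2,28) + gcd(3,11) + gcd(29,7) + gcd(15,14) = 1+2+1+1+1 = 6.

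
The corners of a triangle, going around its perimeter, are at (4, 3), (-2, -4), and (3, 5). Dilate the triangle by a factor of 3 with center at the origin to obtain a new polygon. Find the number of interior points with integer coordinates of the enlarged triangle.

Using the shoelace formula, 2A = |(4·(-4) − (-2)·3) + ((-2)·5 − 3·(-4)) + (3·3 − 4·5)| = 19, so the area is 19/2.
Summing gcd(|Δx|,|Δy|) over the edges gives the boundary count: gcd(6,7) + gcd(5,9) + gcd(1,2) = 1+1+1 = 3.
Scaling by 3 multiplies the area by 3² = 9 (so the new area is 171/2) and multiplies the boundary lattice-point count by 3, giving 9.
By Pick's theorem, the interior count of the dilated polygon is 171/2 − 9/2 + 1 = 82.

82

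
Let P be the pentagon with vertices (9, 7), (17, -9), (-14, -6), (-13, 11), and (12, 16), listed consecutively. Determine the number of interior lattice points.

522

By the shoelace formula, twice the signed area is |(9·(-9) − 17·7) + (17·(-6) − (-14)·(-9)) + ((-14)·11 − (-13)·(-6)) + ((-13)·16 − 12·11) + (12·7 − 9·16)| = 1060, so the area is 530.
Along each edge there are gcd(|Δx|,|Δy|)+1 lattice points, so counting each shared vertex once the boundary has gcd(8,16) + gcd(31,3) + gcd(1,17) + gcd(25,5) + gcd(3,9) = 8+1+1+5+3 = 18.
By Pick's theorem A = I + B/2 − 1, so I = 530 − 18/2 + 1 = 522.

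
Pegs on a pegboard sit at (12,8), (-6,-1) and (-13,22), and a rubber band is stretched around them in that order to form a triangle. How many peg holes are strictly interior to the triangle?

234

Using the shoelace formula, 2A = |[12·(-1) − (-6)·8] + [(-6)·22 − (-13)·(-1)] + [(-13)·8 − 12·22]| = 477, so the area is 477/2.
Along each edge there are gcd(|Δx|,|Δy|)+1 lattice points, so counting each shared vertex once the boundary has gcd(18,9) + gcd(7,23) + gcd(25,14) = 9+1+1 = 11.
Pick's theorem gives I = A − B/2 + 1 = 477/2 − 11/2 + 1 = 234.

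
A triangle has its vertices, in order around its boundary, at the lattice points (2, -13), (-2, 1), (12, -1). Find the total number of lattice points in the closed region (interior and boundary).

Using the shoelace formula, 2A = |[2·1 − (-2)·(-13)] + [(-2)·(-1) − 12·1] + [12·(-13) − 2·(-1)]| = 188, so the area is 94.
Along each edge there are gcd(|Δx|,|Δy|)+1 lattice points, so counting each shared vertex once the boundary has gcd(4,14) + gcd(14,2) + gcd(10,12) = 2+2+2 = 6.
Pick's theorem gives I = A − B/2 + 1 = 94 − 6/2 + 1 = 92, so the closed region contains I + B = 92 + 6 = 98 lattice points.

98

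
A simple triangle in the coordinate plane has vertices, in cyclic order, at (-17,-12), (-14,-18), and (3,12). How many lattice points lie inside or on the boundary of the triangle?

101

By the shoelace formula, twice the signed area is |((-17)·(-18) − (-14)·(-12)) + ((-14)·12 − 3·(-18)) + (3·(-12) − (-17)·12)| = 192, so the area is 96.
Summing gcd(|Δx|,|Δy|) over the edges gives the boundary count: gcd(3,6) + gcd(17,30) + gcd(20,24) = 3+1+4 = 8.
Pick's theorem gives I = A − B/2 + 1 = 96 − 8/2 + 1 = 93, so the closed region contains I + B = 93 + 8 = 101 lattice points.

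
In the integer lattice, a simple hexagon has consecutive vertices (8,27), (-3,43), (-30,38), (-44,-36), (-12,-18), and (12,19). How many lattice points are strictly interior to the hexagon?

2432

By the shoelace formula, twice the signed area is |(8·43 − (-3)·27) + ((-3)·38 − (-30)·43) + ((-30)·(-36) − (-44)·38) + ((-44)·(-18) − (-12)·(-36)) + ((-12)·19 − 12·(-18)) + (12·27 − 8·19)| = 4873, so the area is 2436.5.
Along each edge there are gcd(|Δx|,|Δy|)+1 lattice points, so counting each shared vertex once the boundary has gcd(11,16) + gcd(27,5) + gcd(14,74) + gcd(32,18) + gcd(24,37) + gcd(4,8) = 1+1+2+2+1+4 = 11.
Pick's theorem gives I = A − B/2 + 1 = 2436.5 − 11/2 + 1 = 2432.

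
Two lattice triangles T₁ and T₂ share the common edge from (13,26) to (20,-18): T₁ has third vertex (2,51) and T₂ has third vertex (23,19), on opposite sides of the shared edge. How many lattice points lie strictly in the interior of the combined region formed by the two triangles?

The union is the simple quadrilateral with vertices (13,26), (2,51), (20,-18), (23,19) in order.
Using the shoelace formula, 2A = |(13·51 − 2·26) + (2·(-18) − 20·51) + (20·19 − 23·(-18)) + (23·26 − 13·19)| = 700, so the area is 350.
Along each edge there are gcd(|Δx|,|Δy|)+1 lattice points, so counting each shared vertex once the boundary has gcd(11,25) + gcd(18,69) + gcd(3,37) + gcd(10,7) = 1+3+1+1 = 6.
By Pick's theorem I = A − B/2 + 1 = 350 − 6/2 + 1 = 348.

348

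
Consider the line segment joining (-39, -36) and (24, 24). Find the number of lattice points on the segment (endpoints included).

The number of lattice points on a segment between lattice points is gcd(|Δx|,|Δy|) + 1 = gcd(63,60) + 1 = 3 + 1 = 4.

4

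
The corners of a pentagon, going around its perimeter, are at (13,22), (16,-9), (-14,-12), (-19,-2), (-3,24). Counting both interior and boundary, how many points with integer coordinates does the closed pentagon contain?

921

Using the shoelace formula, 2A = |[13·(-9) − 16·22] + [16·(-12) − (-14)·(-9)] + [(-14)·(-2) − (-19)·(-12)] + [(-19)·24 − (-3)·(-2)] + [(-3)·22 − 13·24]| = 1827, so the area is 1827/2.
The number of boundary lattice points is Σ gcd(|Δx|,|Δy|) = gcd(3,31) + gcd(30,3) + gcd(5,10) + gcd(16,26) + gcd(16,2) = 1+3+5+2+2 = 13.
Pick's theorem gives I = A − B/2 + 1 = 1827/2 − 13/2 + 1 = 908, so the closed region contains I + B = 908 + 13 = 921 lattice points.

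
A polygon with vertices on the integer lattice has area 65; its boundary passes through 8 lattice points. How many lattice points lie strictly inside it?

62

Pick's theorem A = I + B/2 − 1 rearranges to I = A − B/2 + 1 = 65 − 8/2 + 1 = 62.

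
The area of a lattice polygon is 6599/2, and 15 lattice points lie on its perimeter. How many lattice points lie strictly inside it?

Pick's theorem A = I + B/2 − 1 rearranges to I = A − B/2 + 1 = 6599/2 − 15/2 + 1 = 3293.

3293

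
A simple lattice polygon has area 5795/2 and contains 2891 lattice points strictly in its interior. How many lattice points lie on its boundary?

Pick's theorem gives A = I + B/2 − 1, so B = 2(A − I + 1) = 2(5795/2 − 2891 + 1) = 15.

15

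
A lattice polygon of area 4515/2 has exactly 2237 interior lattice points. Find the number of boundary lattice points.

Pick's theorem gives A = I + B/2 − 1, so B = 2(A − I + 1) = 2(4515/2 − 2237 + 1) = 43.

43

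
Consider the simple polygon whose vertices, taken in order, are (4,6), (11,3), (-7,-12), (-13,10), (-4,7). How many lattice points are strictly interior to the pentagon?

Using the shoelace formula, 2A = |[4·3 − 11·6] + [11·(-12) − (-7)·3] + [(-7)·10 − (-13)·(-12)] + [(-13)·7 − (-4)·10] + [(-4)·6 − 4·7]| = 494, so the area is 247.
Along each edge there are gcd(|Δx|,|Δy|)+1 lattice points, so counting each shared vertex once the boundary has gcd(7,3) + gcd(18,15) + gcd(6,22) + gcd(9,3) + gcd(8,1) = 1+3+2+3+1 = 10.
By Pick's theorem A = I + B/2 − 1, so I = 247 − 10/2 + 1 = 243.

243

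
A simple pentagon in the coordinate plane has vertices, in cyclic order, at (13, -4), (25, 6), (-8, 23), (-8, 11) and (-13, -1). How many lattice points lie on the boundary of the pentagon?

Along each edge there are gcd(|Δx|,|Δy|)+1 lattice points, so counting each shared vertex once the boundary has gcd(12,10) + gcd(33,17) + gcd(0,12) + gcd(5,12) + gcd(26,3) = 2+1+12+1+1 = 17.

17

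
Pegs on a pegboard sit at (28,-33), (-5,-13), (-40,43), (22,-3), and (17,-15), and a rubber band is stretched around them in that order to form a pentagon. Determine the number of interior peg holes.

Using the shoelace formula, 2A = |[28·(-13) − (-5)·(-33)] + [(-5)·43 − (-40)·(-13)] + [(-40)·(-3) − 22·43] + [22·(-15) − 17·(-3)] + [17·(-33) − 28·(-15)]| = 2510, so the area is 1255.
The number of boundary lattice points is Σ gcd(|Δx|,|Δy|) = gcd(33,20) + gcd(35,56) + gcd(62,46) + gcd(5,12) + gcd(11,18) = 1+7+2+1+1 = 12.
Pick's theorem gives I = A − B/2 + 1 = 1255 − 12/2 + 1 = 1250.

1250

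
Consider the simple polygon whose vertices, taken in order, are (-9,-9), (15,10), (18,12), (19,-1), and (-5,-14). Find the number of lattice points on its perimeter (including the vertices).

5

Summing gcd(|Δx|,|Δy|) over the edges gives the boundary count: gcd(24,19) + gcd(3,2) + gcd(1,13) + gcd(24,13) + gcd(4,5) = 1+1+1+1+1 = 5.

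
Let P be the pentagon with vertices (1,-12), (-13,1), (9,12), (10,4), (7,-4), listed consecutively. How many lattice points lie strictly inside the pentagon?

269

Using the shoelace formula, 2A = |[1·1 − (-13)·(-12)] + [(-13)·12 − 9·1] + [9·4 − 10·12] + [10·(-4) − 7·4] + [7·(-12) − 1·(-4)]| = 552, so the area is 276.
Along each edge there are gcd(|Δx|,|Δy|)+1 lattice points, so counting each shared vertex once the boundary has gcd(14,13) + gcd(22,11) + gcd(1,8) + gcd(3,8) + gcd(6,8) = 1+11+1+1+2 = 16.
Pick's theorem gives I = A − B/2 + 1 = 276 − 16/2 + 1 = 269.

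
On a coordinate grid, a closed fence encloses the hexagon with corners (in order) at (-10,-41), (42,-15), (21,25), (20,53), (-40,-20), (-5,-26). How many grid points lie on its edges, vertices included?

Summing gcd(|Δx|,|Δy|) over the edges gives the boundary count: gcd(52,26) + gcd(21,40) + gcd(1,28) + gcd(60,73) + gcd(35,6) + gcd(5,15) = 26+1+1+1+1+5 = 35.

35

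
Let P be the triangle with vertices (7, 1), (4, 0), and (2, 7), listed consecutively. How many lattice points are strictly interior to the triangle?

11

The shoelace formula gives twice the area as |(7·0 − 4·1) + (4·7 − 2·0) + (2·1 − 7·7)| = 23, so the area is 11.5.
Summing gcd(|Δx|,|Δy|) over the edges gives the boundary count: gcd(3,1) + gcd(2,7) + gcd(5,6) = 1+1+1 = 3.
By Pick's theorem A = I + B/2 − 1, so I = 11.5 − 3/2 + 1 = 11.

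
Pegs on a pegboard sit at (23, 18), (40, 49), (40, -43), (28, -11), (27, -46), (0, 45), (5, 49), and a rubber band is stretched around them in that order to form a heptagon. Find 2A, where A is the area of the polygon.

3547

The shoelace formula gives twice the area as |(23·49 − 40·18) + (40·(-43) − 40·49) + (40·(-11) − 28·(-43)) + (28·(-46) − 27·(-11)) + (27·45 − 0·(-46)) + (0·49 − 5·45) + (5·18 − 23·49)| = 3547, so the area is 1773.5.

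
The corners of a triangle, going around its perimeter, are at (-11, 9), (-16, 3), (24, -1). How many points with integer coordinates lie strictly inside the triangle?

126

The shoelace formula gives twice the area as |((-11)·3 − (-16)·9) + ((-16)·(-1) − 24·3) + (24·9 − (-11)·(-1))| = 260, so the area is 130.
Along each edge there are gcd(|Δx|,|Δy|)+1 lattice points, so counting each shared vertex once the boundary has gcd(5,6) + gcd(40,4) + gcd(35,10) = 1+4+5 = 10.
By Pick's theorem A = I + B/2 − 1, so I = 130 − 10/2 + 1 = 126.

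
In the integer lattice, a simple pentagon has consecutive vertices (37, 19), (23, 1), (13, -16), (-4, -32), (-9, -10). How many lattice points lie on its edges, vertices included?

6

The number of boundary lattice points is Σ gcd(|Δx|,|Δy|) = gcd(14,18) + gcd(10,17) + gcd(17,16) + gcd(5,22) + gcd(46,29) = 2+1+1+1+1 = 6.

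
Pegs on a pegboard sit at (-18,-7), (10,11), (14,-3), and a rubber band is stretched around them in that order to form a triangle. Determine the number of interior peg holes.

229

The shoelace formula gives twice the area as |((-18)·11 − 10·(-7)) + (10·(-3) − 14·11) + (14·(-7) − (-18)·(-3))| = 464, so the area is 232.
Along each edge there are gcd(|Δx|,|Δy|)+1 lattice points, so counting each shared vertex once the boundary has gcd(28,18) + gcd(4,14) + gcd(32,4) = 2+2+4 = 8.
By Pick's theorem A = I + B/2 − 1, so I = 232 − 8/2 + 1 = 229.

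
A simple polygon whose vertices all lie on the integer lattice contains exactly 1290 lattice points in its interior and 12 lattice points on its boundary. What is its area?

1295

By Pick's theorem, A = I + B/2 − 1 = 1290 + 12/2 − 1 = 1295.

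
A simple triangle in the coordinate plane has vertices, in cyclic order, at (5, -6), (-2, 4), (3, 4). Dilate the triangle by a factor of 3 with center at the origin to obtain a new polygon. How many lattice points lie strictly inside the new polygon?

The shoelace formula gives twice the area as |(5·4 − (-2)·(-6)) + ((-2)·4 − 3·4) + (3·(-6) − 5·4)| = 50, so the area is 25.
The number of boundary lattice points is Σ gcd(|Δx|,|Δy|) = gcd(7,10) + gcd(5,0) + gcd(2,10) = 1+5+2 = 8.
Scaling by 3 multiplies the area by 3² = 9 (so the new area is 225) and multiplies the boundary lattice-point count by 3, giving 24.
By Pick's theorem, the interior count of the dilated polygon is 225 − 24/2 + 1 = 214.

214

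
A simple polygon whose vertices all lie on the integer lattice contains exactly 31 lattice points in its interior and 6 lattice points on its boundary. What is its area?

Pick's theorem states A = I + B/2 − 1, so A = 31 + 6/2 − 1 = 33.

33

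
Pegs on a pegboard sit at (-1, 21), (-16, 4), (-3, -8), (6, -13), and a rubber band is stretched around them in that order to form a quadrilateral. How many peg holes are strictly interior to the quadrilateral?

By the shoelace formula, twice the signed area is |[(-1)·4 − (-16)·21] + [(-16)·(-8) − (-3)·4] + [(-3)·(-13) − 6·(-8)] + [6·21 − (-1)·(-13)]| = 672, so the area is 336.
Summing gcd(|Δx|,|Δy|) over the edges gives the boundary count: gcd(15,17) + gcd(13,12) + gcd(9,5) + gcd(7,34) = 1+1+1+1 = 4.
Pick's theorem gives I = A − B/2 + 1 = 336 − 4/2 + 1 = 335.

335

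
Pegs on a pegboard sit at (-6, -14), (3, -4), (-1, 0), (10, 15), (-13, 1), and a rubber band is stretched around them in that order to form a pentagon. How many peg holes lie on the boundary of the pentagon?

The number of boundary lattice points is Σ gcd(|Δx|,|Δy|) = gcd(9,10) + gcd(4,4) + gcd(11,15) + gcd(23,14) + gcd(7,15) = 1+4+1+1+1 = 8.

8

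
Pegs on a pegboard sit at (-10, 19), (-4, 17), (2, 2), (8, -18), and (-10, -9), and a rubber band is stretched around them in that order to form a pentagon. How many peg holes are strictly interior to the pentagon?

339

By the shoelace formula, twice the signed area is |((-10)·17 − (-4)·19) + ((-4)·2 − 2·17) + (2·(-18) − 8·2) + (8·(-9) − (-10)·(-18)) + ((-10)·19 − (-10)·(-9))| = 720, so the area is 360.
Summing gcd(|Δx|,|Δy|) over the edges gives the boundary count: gcd(6,2) + gcd(6,15) + gcd(6,20) + gcd(18,9) + gcd(0,28) = 2+3+2+9+28 = 44.
Pick's theorem gives I = A − B/2 + 1 = 360 − 44/2 + 1 = 339.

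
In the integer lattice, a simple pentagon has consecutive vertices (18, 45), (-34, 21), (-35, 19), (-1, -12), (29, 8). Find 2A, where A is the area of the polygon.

Using the shoelace formula, 2A = |(18·21 − (-34)·45) + ((-34)·19 − (-35)·21) + ((-35)·(-12) − (-1)·19) + ((-1)·8 − 29·(-12)) + (29·45 − 18·8)| = 3937, so the area is 1968.5.

3937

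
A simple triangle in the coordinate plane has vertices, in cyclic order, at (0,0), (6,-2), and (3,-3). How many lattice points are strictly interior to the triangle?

4

Using the shoelace formula, 2A = |(0·(-2) − 6·0) + (6·(-3) − 3·(-2)) + (3·0 − 0·(-3))| = 12, so the area is 6.
Along each edge there are gcd(|Δx|,|Δy|)+1 lattice points, so counting each shared vertex once the boundary has gcd(6,2) + gcd(3,1) + gcd(3,3) = 2+1+3 = 6.
Pick's theorem gives I = A − B/2 + 1 = 6 − 6/2 + 1 = 4.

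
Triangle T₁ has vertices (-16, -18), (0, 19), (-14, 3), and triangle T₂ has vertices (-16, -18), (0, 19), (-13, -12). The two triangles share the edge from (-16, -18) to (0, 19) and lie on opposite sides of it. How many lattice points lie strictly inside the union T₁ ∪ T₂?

The union is the simple quadrilateral with vertices (-16, -18), (-14, 3), (0, 19), (-13, -12) in order.
By the shoelace formula, twice the signed area is |[(-16)·3 − (-14)·(-18)] + [(-14)·19 − 0·3] + [0·(-12) − (-13)·19] + [(-13)·(-18) − (-16)·(-12)]| = 277, so the area is 277/2.
Summing gcd(|Δx|,|Δy|) over the edges gives the boundary count: gcd(2,21) + gcd(14,16) + gcd(13,31) + gcd(3,6) = 1+2+1+3 = 7.
By Pick's theorem I = A − B/2 + 1 = 277/2 − 7/2 + 1 = 136.

136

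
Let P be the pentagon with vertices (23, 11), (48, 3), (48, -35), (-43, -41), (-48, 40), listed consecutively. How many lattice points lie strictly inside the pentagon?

5426

By the shoelace formula, twice the signed area is |(23·3 − 48·11) + (48·(-35) − 48·3) + (48·(-41) − (-43)·(-35)) + ((-43)·40 − (-48)·(-41)) + ((-48)·11 − 23·40)| = 10892, so the area is 5446.
The number of boundary lattice points is Σ gcd(|Δx|,|Δy|) = gcd(25,8) + gcd(0,38) + gcd(91,6) + gcd(5,81) + gcd(71,29) = 1+38+1+1+1 = 42.
By Pick's theorem A = I + B/2 − 1, so I = 5446 − 42/2 + 1 = 5426.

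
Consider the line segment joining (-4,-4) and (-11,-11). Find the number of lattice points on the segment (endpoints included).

The number of lattice points on a segment between lattice points is gcd(|Δx|,|Δy|) + 1 = gcd(7,7) + 1 = 7 + 1 = 8.

8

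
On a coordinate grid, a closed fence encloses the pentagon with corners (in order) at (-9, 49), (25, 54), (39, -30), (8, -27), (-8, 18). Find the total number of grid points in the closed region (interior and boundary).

By the shoelace formula, twice the signed area is |[(-9)·54 − 25·49] + [25·(-30) − 39·54] + [39·(-27) − 8·(-30)] + [8·18 − (-8)·(-27)] + [(-8)·49 − (-9)·18]| = 5682, so the area is 2841.
Along each edge there are gcd(|Δx|,|Δy|)+1 lattice points, so counting each shared vertex once the boundary has gcd(34,5) + gcd(14,84) + gcd(31,3) + gcd(16,45) + gcd(1,31) = 1+14+1+1+1 = 18.
Pick's theorem gives I = A − B/2 + 1 = 2841 − 18/2 + 1 = 2833, so the closed region contains I + B = 2833 + 18 = 2851 lattice points.

2851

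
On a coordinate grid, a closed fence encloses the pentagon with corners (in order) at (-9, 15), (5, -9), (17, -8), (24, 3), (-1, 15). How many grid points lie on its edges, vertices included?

The number of boundary lattice points is Σ gcd(|Δx|,|Δy|) = gcd(14,24) + gcd(12,1) + gcd(7,11) + gcd(25,12) + gcd(8,0) = 2+1+1+1+8 = 13.

13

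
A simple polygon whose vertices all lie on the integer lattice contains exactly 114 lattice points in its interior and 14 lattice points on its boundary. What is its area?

120

By Pick's theorem, A = I + B/2 − 1 = 114 + 14/2 − 1 = 120.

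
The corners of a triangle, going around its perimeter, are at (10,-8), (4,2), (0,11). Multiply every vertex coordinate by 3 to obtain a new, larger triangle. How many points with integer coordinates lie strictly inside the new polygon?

58

By the shoelace formula, twice the signed area is |(10·2 − 4·(-8)) + (4·11 − 0·2) + (0·(-8) − 10·11)| = 14, so the area is 7.
The number of boundary lattice points is Σ gcd(|Δx|,|Δy|) = gcd(6,10) + gcd(4,9) + gcd(10,19) = 2+1+1 = 4.
Scaling by 3 multiplies the area by 3² = 9 (so the new area is 63) and multiplies the boundary lattice-point count by 3, giving 12.
By Pick's theorem, the interior count of the dilated polygon is 63 − 12/2 + 1 = 58.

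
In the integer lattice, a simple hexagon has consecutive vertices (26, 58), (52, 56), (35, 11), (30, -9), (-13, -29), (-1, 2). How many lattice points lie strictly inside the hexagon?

2368

Using the shoelace formula, 2A = |(26·56 − 52·58) + (52·11 − 35·56) + (35·(-9) − 30·11) + (30·(-29) − (-13)·(-9)) + ((-13)·2 − (-1)·(-29)) + ((-1)·58 − 26·2)| = 4745, so the area is 2372.5.
The number of boundary lattice points is Σ gcd(|Δx|,|Δy|) = gcd(26,2) + gcd(17,45) + gcd(5,20) + gcd(43,20) + gcd(12,31) + gcd(27,56) = 2+1+5+1+1+1 = 11.
By Pick's theorem A = I + B/2 − 1, so I = 2372.5 − 11/2 + 1 = 2368.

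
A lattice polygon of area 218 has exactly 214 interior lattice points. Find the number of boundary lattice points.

Pick's theorem gives A = I + B/2 − 1, so B = 2(A − I + 1) = 2(218 − 214 + 1) = 10.

10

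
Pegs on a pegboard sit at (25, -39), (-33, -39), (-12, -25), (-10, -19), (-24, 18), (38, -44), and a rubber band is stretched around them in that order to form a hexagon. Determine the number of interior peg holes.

Using the shoelace formula, 2A = |(25·(-39) − (-33)·(-39)) + ((-33)·(-25) − (-12)·(-39)) + ((-12)·(-19) − (-10)·(-25)) + ((-10)·18 − (-24)·(-19)) + ((-24)·(-44) − 38·18) + (38·(-39) − 25·(-44))| = 2573, so the area is 2573/2.
Summing gcd(|Δx|,|Δy|) over the edges gives the boundary count: gcd(58,0) + gcd(21,14) + gcd(2,6) + gcd(14,37) + gcd(62,62) + gcd(13,5) = 58+7+2+1+62+1 = 131.
By Pick's theorem A = I + B/2 − 1, so I = 2573/2 − 131/2 + 1 = 1222.

1222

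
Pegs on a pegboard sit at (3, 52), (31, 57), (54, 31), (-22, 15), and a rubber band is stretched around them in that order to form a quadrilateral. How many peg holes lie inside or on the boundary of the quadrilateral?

1632

The shoelace formula gives twice the area as |[3·57 − 31·52] + [31·31 − 54·57] + [54·15 − (-22)·31] + [(-22)·52 − 3·15]| = 3255, so the area is 3255/2.
The number of boundary lattice points is Σ gcd(|Δx|,|Δy|) = gcd(28,5) + gcd(23,26) + gcd(76,16) + gcd(25,37) = 1+1+4+1 = 7.
Pick's theorem gives I = A − B/2 + 1 = 3255/2 − 7/2 + 1 = 1625, so the closed region contains I + B = 1625 + 7 = 1632 lattice points.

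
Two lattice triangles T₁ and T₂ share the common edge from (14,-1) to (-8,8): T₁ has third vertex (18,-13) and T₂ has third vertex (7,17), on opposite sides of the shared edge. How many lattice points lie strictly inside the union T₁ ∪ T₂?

277

The union is the simple quadrilateral with vertices (14,-1), (18,-13), (-8,8), (7,17) in order.
By the shoelace formula, twice the signed area is |[14·(-13) − 18·(-1)] + [18·8 − (-8)·(-13)] + [(-8)·17 − 7·8] + [7·(-1) − 14·17]| = 561, so the area is 280.5.
The number of boundary lattice points is Σ gcd(|Δx|,|Δy|) = gcd(4,12) + gcd(26,21) + gcd(15,9) + gcd(7,18) = 4+1+3+1 = 9.
By Pick's theorem I = A − B/2 + 1 = 280.5 − 9/2 + 1 = 277.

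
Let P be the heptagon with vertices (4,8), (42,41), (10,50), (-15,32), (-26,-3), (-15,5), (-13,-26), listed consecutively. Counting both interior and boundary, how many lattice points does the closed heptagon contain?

1885

Using the shoelace formula, 2A = |[4·41 − 42·8] + [42·50 − 10·41] + [10·32 − (-15)·50] + [(-15)·(-3) − (-26)·32] + [(-26)·5 − (-15)·(-3)] + [(-15)·(-26) − (-13)·5] + [(-13)·8 − 4·(-26)]| = 3745, so the area is 3745/2.
Along each edge there are gcd(|Δx|,|Δy|)+1 lattice points, so counting each shared vertex once the boundary has gcd(38,33) + gcd(32,9) + gcd(25,18) + gcd(11,35) + gcd(11,8) + gcd(2,31) + gcd(17,34) = 1+1+1+1+1+1+17 = 23.
Pick's theorem gives I = A − B/2 + 1 = 3745/2 − 23/2 + 1 = 1862, so the closed region contains I + B = 1862 + 23 = 1885 lattice points.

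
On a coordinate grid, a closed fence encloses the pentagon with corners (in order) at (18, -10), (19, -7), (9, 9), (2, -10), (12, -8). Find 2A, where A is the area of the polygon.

The shoelace formula gives twice the area as |(18·(-7) − 19·(-10)) + (19·9 − 9·(-7)) + (9·(-10) − 2·9) + (2·(-8) − 12·(-10)) + (12·(-10) − 18·(-8))| = 318, so the area is 159.

318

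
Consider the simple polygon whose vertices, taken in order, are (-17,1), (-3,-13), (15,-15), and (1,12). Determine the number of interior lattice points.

The shoelace formula gives twice the area as |[(-17)·(-13) − (-3)·1] + [(-3)·(-15) − 15·(-13)] + [15·12 − 1·(-15)] + [1·1 − (-17)·12]| = 864, so the area is 432.
The number of boundary lattice points is Σ gcd(|Δx|,|Δy|) = gcd(14,14) + gcd(18,2) + gcd(14,27) + gcd(18,11) = 14+2+1+1 = 18.
Pick's theorem gives I = A − B/2 + 1 = 432 − 18/2 + 1 = 424.

424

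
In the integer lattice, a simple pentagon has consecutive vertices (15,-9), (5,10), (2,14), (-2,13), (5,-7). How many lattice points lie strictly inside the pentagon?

By the shoelace formula, twice the signed area is |[15·10 − 5·(-9)] + [5·14 − 2·10] + [2·13 − (-2)·14] + [(-2)·(-7) − 5·13] + [5·(-9) − 15·(-7)]| = 308, so the area is 154.
The number of boundary lattice points is Σ gcd(|Δx|,|Δy|) = gcd(10,19) + gcd(3,4) + gcd(4,1) + gcd(7,20) + gcd(10,2) = 1+1+1+1+2 = 6.
Pick's theorem gives I = A − B/2 + 1 = 154 − 6/2 + 1 = 152.

152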